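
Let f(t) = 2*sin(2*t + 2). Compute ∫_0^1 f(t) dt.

cos(2) - cos(4)

Let u = 2*t + 2, so du = 2 dt. When t = 0, u = 2; when t = 1, u = 4.
The integral becomes ∫ sin(u) du from 2 to 4, with antiderivative -cos(u).
Back in t: F(t) = -cos(2*t + 2).
Then F(1) - F(0) = (-cos(4)) - (-cos(2)) = cos(2) - cos(4).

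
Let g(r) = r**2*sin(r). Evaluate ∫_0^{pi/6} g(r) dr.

Integrate by parts twice (u = r^2, dv = sin(r) dr).
An antiderivative is F(r) = -r**2*cos(r) + 2*r*sin(r) + 2*cos(r).
Then F(pi/6) - F(0) = (-sqrt(3)*pi**2/72 + pi/6 + sqrt(3)) - (2) = -2 - sqrt(3)*pi**2/72 + pi/6 + sqrt(3).

-2 - sqrt(3)*pi**2/72 + pi/6 + sqrt(3)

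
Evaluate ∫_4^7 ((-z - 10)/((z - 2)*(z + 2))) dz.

-3*log(5) + log(2) + 2*log(3)

Factor the denominator: z**2 - 4 = (z + 2)(z - 2).
Partial fractions: (-z - 10)/((z - 2)*(z + 2)) = 2/(z + 2) - 3/(z - 2).
An antiderivative is F(z) = -3*log(z - 2) + 2*log(z + 2).
Then F(7) - F(4) = (-3*log(5) + 4*log(3)) - (log(9/2)) = -3*log(5) + log(2) + 2*log(3).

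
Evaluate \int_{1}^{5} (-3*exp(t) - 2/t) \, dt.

-3*exp(5) - log(25) + 3*exp(1)

An antiderivative is F(t) = -3*exp(t) - 2*log(t).
Then F(5) - F(1) = (-3*exp(5) - log(25)) - (-3*exp(1)) = -3*exp(5) - log(25) + 3*exp(1).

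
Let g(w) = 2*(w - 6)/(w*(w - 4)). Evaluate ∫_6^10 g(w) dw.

-4*log(3) + 3*log(5)

Factor the denominator: w**2 - 4*w = w(w - 4).
Partial fractions: 2*(w - 6)/(w*(w - 4)) = 3/w - 1/(w - 4).
An antiderivative is F(w) = 3*log(w) - log(w - 4).
Then F(10) - F(6) = (-log(3) + 2*log(2) + 3*log(5)) - (2*log(2) + 3*log(3)) = -4*log(3) + 3*log(5).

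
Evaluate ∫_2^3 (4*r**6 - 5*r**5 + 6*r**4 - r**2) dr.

By the power rule, an antiderivative is F(r) = 4*r**7/7 - 5*r**6/6 + 6*r**5/5 - r**3/3.
Then F(3) - F(2) = (64737/70) - (1944/35) = 60849/70.

60849/70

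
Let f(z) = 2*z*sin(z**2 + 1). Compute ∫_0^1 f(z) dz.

-cos(2) + cos(1)

Let u = z**2 + 1, so du = 2*z dz. When z = 0, u = 1; when z = 1, u = 2.
The integral becomes ∫ sin(u) du from 1 to 2, with antiderivative -cos(u).
Back in z: F(z) = -cos(z**2 + 1).
Then F(1) - F(0) = (-cos(2)) - (-cos(1)) = -cos(2) + cos(1).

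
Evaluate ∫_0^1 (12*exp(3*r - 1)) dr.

Let u = 3*r - 1, so du = 3 dr. When r = 0, u = -1; when r = 1, u = 2.
The integral becomes 4·∫ exp(u) du from -1 to 2, with antiderivative 4*exp(u).
Back in r: F(r) = 4*exp(3*r - 1).
Then F(1) - F(0) = (4*exp(2)) - (4*exp(-1)) = -(4 - 4*exp(3))*exp(-1).

-(4 - 4*exp(3))*exp(-1)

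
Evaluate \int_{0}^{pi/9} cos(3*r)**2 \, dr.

Use the identity cos^2(3*r) = (1 + cos(6*r))/2.
An antiderivative is F(r) = r/2 + sin(6*r)/12.
Then F(pi/9) - F(0) = (sqrt(3)/24 + pi/18) - (0) = sqrt(3)/24 + pi/18.

sqrt(3)/24 + pi/18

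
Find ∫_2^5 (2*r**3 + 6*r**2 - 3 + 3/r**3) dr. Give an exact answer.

By the power rule, an antiderivative is F(r) = r**4/2 + 2*r**3 - 3*r - 3/(2*r**2).
Then F(5) - F(2) = (13686/25) - (141/8) = 105963/200.

105963/200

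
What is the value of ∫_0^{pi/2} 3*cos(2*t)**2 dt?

Use the identity cos^2(2*t) = (1 + cos(4*t))/2.
An antiderivative is F(t) = 3*t/2 + 3*sin(4*t)/8.
Then F(pi/2) - F(0) = (3*pi/4) - (0) = 3*pi/4.

3*pi/4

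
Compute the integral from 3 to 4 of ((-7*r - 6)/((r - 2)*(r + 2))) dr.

-7*log(2) - 2*log(3) + 2*log(5)

Factor the denominator: r**2 - 4 = (r + 2)(r - 2).
Partial fractions: (-7*r - 6)/((r - 2)*(r + 2)) = -2/(r + 2) - 5/(r - 2).
An antiderivative is F(r) = -5*log(r - 2) - 2*log(r + 2).
Then F(4) - F(3) = (-7*log(2) - 2*log(3)) - (-log(25)) = -7*log(2) - 2*log(3) + 2*log(5).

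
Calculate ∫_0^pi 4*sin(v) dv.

8

An antiderivative is F(v) = -4*cos(v).
Then F(pi) - F(0) = (4) - (-4) = 8.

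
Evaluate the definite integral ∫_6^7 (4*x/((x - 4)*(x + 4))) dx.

Factor the denominator: x**2 - 16 = (x + 4)(x - 4).
Partial fractions: 4*x/((x - 4)*(x + 4)) = 2/(x + 4) + 2/(x - 4).
An antiderivative is F(x) = 2*log(x - 4) + 2*log(x + 4).
Then F(7) - F(6) = (2*log(3) + 2*log(11)) - (4*log(2) + 2*log(5)) = -2*log(5) - 4*log(2) + 2*log(3) + 2*log(11).

-2*log(5) - 4*log(2) + 2*log(3) + 2*log(11)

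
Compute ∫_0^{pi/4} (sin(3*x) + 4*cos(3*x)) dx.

1/3 + 5*sqrt(2)/6

An antiderivative is F(x) = 4*sin(3*x)/3 - cos(3*x)/3.
Then F(pi/4) - F(0) = (5*sqrt(2)/6) - (-1/3) = 1/3 + 5*sqrt(2)/6.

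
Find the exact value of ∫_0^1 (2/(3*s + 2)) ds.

-2*log(2)/3 + 2*log(5)/3

An antiderivative is F(s) = 2*log(3*s + 2)/3.
Then F(1) - F(0) = (2*log(5)/3) - (2*log(2)/3) = -2*log(2)/3 + 2*log(5)/3.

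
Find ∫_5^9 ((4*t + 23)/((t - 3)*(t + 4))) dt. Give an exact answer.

-log(13) + 7*log(3)

Factor the denominator: t**2 + t - 12 = (t + 4)(t - 3).
Partial fractions: (4*t + 23)/((t - 3)*(t + 4)) = -1/(t + 4) + 5/(t - 3).
An antiderivative is F(t) = 5*log(t - 3) - log(t + 4).
Then F(9) - F(5) = (-log(13) + 5*log(2) + 5*log(3)) - (log(32/9)) = -log(13) + 7*log(3).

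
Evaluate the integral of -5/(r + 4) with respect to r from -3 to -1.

-5*log(3)

An antiderivative is F(r) = -5*log(r + 4).
Then F(-1) - F(-3) = (-5*log(3)) - (0) = -5*log(3).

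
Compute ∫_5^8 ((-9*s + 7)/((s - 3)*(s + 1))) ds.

Factor the denominator: s**2 - 2*s - 3 = (s + 1)(s - 3).
Partial fractions: (-9*s + 7)/((s - 3)*(s + 1)) = -4/(s + 1) - 5/(s - 3).
An antiderivative is F(s) = -5*log(s - 3) - 4*log(s + 1).
Then F(8) - F(5) = (-8*log(3) - 5*log(5)) - (-9*log(2) - 4*log(3)) = -5*log(5) - 4*log(3) + 9*log(2).

-5*log(5) - 4*log(3) + 9*log(2)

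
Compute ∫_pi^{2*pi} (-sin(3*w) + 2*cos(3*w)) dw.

An antiderivative is F(w) = 2*sin(3*w)/3 + cos(3*w)/3.
Then F(2*pi) - F(pi) = (1/3) - (-1/3) = 2/3.

2/3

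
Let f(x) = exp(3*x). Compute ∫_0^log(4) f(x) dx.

21

Let u = exp(x), so du = exp(x) dx. When x = 0, u = 1; when x = log(4), u = 4.
The integral becomes ∫ u**2 du from 1 to 4, with antiderivative u**3/3.
Back in x: F(x) = exp(3*x)/3.
Then F(log(4)) - F(0) = (64/3) - (1/3) = 21.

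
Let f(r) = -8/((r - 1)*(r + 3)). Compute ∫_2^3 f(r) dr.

Factor the denominator: r**2 + 2*r - 3 = (r + 3)(r - 1).
Partial fractions: -8/((r - 1)*(r + 3)) = 2/(r + 3) - 2/(r - 1).
An antiderivative is F(r) = -2*log(r - 1) + 2*log(r + 3).
Then F(3) - F(2) = (log(9)) - (log(25)) = log(9/25).

log(9/25)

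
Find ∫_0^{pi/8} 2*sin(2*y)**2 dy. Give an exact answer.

Use the identity sin^2(2*y) = (1 - cos(4*y))/2.
An antiderivative is F(y) = y - sin(4*y)/4.
Then F(pi/8) - F(0) = (-1/4 + pi/8) - (0) = -1/4 + pi/8.

-1/4 + pi/8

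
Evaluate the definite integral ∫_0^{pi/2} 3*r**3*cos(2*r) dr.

9/4 - 9*pi**2/16

Integrate by parts 3 times (u = r^3, dv = 3*cos(2*r) dr).
An antiderivative is F(r) = 3*r**3*sin(2*r)/2 + 9*r**2*cos(2*r)/4 - 9*r*sin(2*r)/4 - 9*cos(2*r)/8.
Then F(pi/2) - F(0) = (9/8 - 9*pi**2/16) - (-9/8) = 9/4 - 9*pi**2/16.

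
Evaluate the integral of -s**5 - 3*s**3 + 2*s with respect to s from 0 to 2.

-56/3

By the power rule, an antiderivative is F(s) = -s**6/6 - 3*s**4/4 + s**2.
Then F(2) - F(0) = (-56/3) - (0) = -56/3.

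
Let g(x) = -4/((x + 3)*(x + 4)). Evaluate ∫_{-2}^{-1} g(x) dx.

Factor the denominator: x**2 + 7*x + 12 = (x + 4)(x + 3).
Partial fractions: -4/((x + 3)*(x + 4)) = 4/(x + 4) - 4/(x + 3).
An antiderivative is F(x) = -4*log(x + 3) + 4*log(x + 4).
Then F(-1) - F(-2) = (log(81/16)) - (log(16)) = -8*log(2) + 4*log(3).

-8*log(2) + 4*log(3)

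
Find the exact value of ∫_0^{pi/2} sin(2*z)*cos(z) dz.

Use the identity sin(2*z)cos(z) = [sin(3*z) + sin(z)]/2.
An antiderivative is F(z) = -cos(z)/2 - cos(3*z)/6.
Then F(pi/2) - F(0) = (0) - (-2/3) = 2/3.

2/3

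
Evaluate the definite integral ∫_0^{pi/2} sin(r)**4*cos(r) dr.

Let u = sin(r), so du = cos(r) dr. When r = 0, u = 0; when r = pi/2, u = 1.
The integral becomes ∫ u**4 du from 0 to 1, with antiderivative u**5/5.
Back in r: F(r) = sin(r)**5/5.
Then F(pi/2) - F(0) = (1/5) - (0) = 1/5.

1/5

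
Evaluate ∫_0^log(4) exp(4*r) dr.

Let u = exp(r), so du = exp(r) dr. When r = 0, u = 1; when r = log(4), u = 4.
The integral becomes ∫ u**3 du from 1 to 4, with antiderivative u**4/4.
Back in r: F(r) = exp(4*r)/4.
Then F(log(4)) - F(0) = (64) - (1/4) = 255/4.

255/4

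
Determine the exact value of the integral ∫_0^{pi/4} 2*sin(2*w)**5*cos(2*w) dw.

1/6

Let u = sin(2*w), so du = 2*cos(2*w) dw. When w = 0, u = 0; when w = pi/4, u = 1.
The integral becomes ∫ u**5 du from 0 to 1, with antiderivative u**6/6.
Back in w: F(w) = sin(2*w)**6/6.
Then F(pi/4) - F(0) = (1/6) - (0) = 1/6.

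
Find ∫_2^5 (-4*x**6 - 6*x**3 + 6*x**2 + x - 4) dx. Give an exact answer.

-316755/7

By the power rule, an antiderivative is F(x) = -4*x**7/7 - 3*x**4/2 + 2*x**3 + x**2/2 - 4*x.
Then F(5) - F(2) = (-317365/7) - (-610/7) = -316755/7.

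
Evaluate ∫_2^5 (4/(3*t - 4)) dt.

-4*log(2)/3 + 4*log(11)/3

An antiderivative is F(t) = 4*log(3*t - 4)/3.
Then F(5) - F(2) = (4*log(11)/3) - (4*log(2)/3) = -4*log(2)/3 + 4*log(11)/3.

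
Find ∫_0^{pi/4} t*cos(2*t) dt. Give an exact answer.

-1/4 + pi/8

Integrate by parts once (u = t, dv = cos(2*t) dt).
An antiderivative is F(t) = t*sin(2*t)/2 + cos(2*t)/4.
Then F(pi/4) - F(0) = (pi/8) - (1/4) = -1/4 + pi/8.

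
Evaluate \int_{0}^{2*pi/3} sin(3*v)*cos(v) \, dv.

Use the identity sin(3*v)cos(v) = [sin(4*v) + sin(2*v)]/2.
An antiderivative is F(v) = -cos(2*v)/4 - cos(4*v)/8.
Then F(2*pi/3) - F(0) = (3/16) - (-3/8) = 9/16.

9/16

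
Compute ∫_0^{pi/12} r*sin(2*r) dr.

Integrate by parts once (u = r, dv = sin(2*r) dr).
An antiderivative is F(r) = -r*cos(2*r)/2 + sin(2*r)/4.
Then F(pi/12) - F(0) = (-sqrt(3)*pi/48 + 1/8) - (0) = -sqrt(3)*pi/48 + 1/8.

-sqrt(3)*pi/48 + 1/8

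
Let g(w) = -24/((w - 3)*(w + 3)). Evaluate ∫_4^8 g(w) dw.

Factor the denominator: w**2 - 9 = (w + 3)(w - 3).
Partial fractions: -24/((w - 3)*(w + 3)) = 4/(w + 3) - 4/(w - 3).
An antiderivative is F(w) = -4*log(w - 3) + 4*log(w + 3).
Then F(8) - F(4) = (-4*log(5) + 4*log(11)) - (4*log(7)) = -4*log(7) - 4*log(5) + 4*log(11).

-4*log(7) - 4*log(5) + 4*log(11)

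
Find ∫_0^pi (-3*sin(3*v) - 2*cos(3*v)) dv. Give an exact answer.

-2

An antiderivative is F(v) = -2*sin(3*v)/3 + cos(3*v).
Then F(pi) - F(0) = (-1) - (1) = -2.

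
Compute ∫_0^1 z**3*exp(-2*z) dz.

3/8 - 19*exp(-2)/8

Integrate by parts 3 times (u = z^3, dv = exp(-2*z) dz).
An antiderivative is F(z) = (-4*z**3 - 6*z**2 - 6*z - 3)*exp(-2*z)/8.
Then F(1) - F(0) = (-19*exp(-2)/8) - (-3/8) = 3/8 - 19*exp(-2)/8.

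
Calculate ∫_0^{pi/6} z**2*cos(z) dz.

Integrate by parts twice (u = z^2, dv = cos(z) dz).
An antiderivative is F(z) = z**2*sin(z) + 2*z*cos(z) - 2*sin(z).
Then F(pi/6) - F(0) = (-1 + pi**2/72 + sqrt(3)*pi/6) - (0) = -1 + pi**2/72 + sqrt(3)*pi/6.

-1 + pi**2/72 + sqrt(3)*pi/6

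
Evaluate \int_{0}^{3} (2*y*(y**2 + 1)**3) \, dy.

9999/4

Let u = y**2 + 1, so du = 2*y dy. When y = 0, u = 1; when y = 3, u = 10.
The integral becomes ∫ u**3 du from 1 to 10, with antiderivative u**4/4.
Back in y: F(y) = (y**2 + 1)**4/4.
Then F(3) - F(0) = (2500) - (1/4) = 9999/4.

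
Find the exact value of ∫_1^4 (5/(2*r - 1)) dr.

An antiderivative is F(r) = 5*log(2*r - 1)/2.
Then F(4) - F(1) = (5*log(7)/2) - (0) = 5*log(7)/2.

5*log(7)/2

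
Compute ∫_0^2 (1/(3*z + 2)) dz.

2*log(2)/3

An antiderivative is F(z) = log(3*z + 2)/3.
Then F(2) - F(0) = (log(2)) - (log(2)/3) = 2*log(2)/3.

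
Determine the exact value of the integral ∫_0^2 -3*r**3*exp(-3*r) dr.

-2/9 + 122*exp(-6)/9

Integrate by parts 3 times (u = r^3, dv = -3*exp(-3*r) dr).
An antiderivative is F(r) = (9*r**3 + 9*r**2 + 6*r + 2)*exp(-3*r)/9.
Then F(2) - F(0) = (122*exp(-6)/9) - (2/9) = -2/9 + 122*exp(-6)/9.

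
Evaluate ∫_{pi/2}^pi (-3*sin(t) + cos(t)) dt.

-4

An antiderivative is F(t) = sin(t) + 3*cos(t).
Then F(pi) - F(pi/2) = (-3) - (1) = -4.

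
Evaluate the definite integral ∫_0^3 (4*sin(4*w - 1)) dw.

-cos(11) + cos(1)

Let u = 4*w - 1, so du = 4 dw. When w = 0, u = -1; when w = 3, u = 11.
The integral becomes ∫ sin(u) du from -1 to 11, with antiderivative -cos(u).
Back in w: F(w) = -cos(4*w - 1).
Then F(3) - F(0) = (-cos(11)) - (-cos(1)) = -cos(11) + cos(1).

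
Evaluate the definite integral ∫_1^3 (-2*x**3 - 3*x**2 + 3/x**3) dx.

-194/3

By the power rule, an antiderivative is F(x) = -x**4/2 - x**3 - 3/(2*x**2).
Then F(3) - F(1) = (-203/3) - (-3) = -194/3.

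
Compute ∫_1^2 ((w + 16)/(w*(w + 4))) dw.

-3*log(3) + log(2) + 3*log(5)

Factor the denominator: w**2 + 4*w = (w + 4)w.
Partial fractions: (w + 16)/(w*(w + 4)) = -3/(w + 4) + 4/w.
An antiderivative is F(w) = 4*log(w) - 3*log(w + 4).
Then F(2) - F(1) = (log(2/27)) - (-3*log(5)) = -3*log(3) + log(2) + 3*log(5).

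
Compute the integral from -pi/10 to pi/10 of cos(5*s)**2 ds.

Use the identity cos^2(5*s) = (1 + cos(10*s))/2.
An antiderivative is F(s) = s/2 + sin(10*s)/20.
Then F(pi/10) - F(-pi/10) = (pi/20) - (-pi/20) = pi/10.

pi/10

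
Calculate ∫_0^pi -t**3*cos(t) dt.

-12 + 3*pi**2

Integrate by parts 3 times (u = t^3, dv = -cos(t) dt).
An antiderivative is F(t) = -t**3*sin(t) - 3*t**2*cos(t) + 6*t*sin(t) + 6*cos(t).
Then F(pi) - F(0) = (-6 + 3*pi**2) - (6) = -12 + 3*pi**2.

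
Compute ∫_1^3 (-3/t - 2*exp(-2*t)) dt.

-3*log(3) - exp(-2) + exp(-6)

An antiderivative is F(t) = -3*log(t) + exp(-2*t).
Then F(3) - F(1) = (-3*log(3) + exp(-6)) - (exp(-2)) = -3*log(3) - exp(-2) + exp(-6).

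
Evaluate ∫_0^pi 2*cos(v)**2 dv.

Use the identity cos^2(v) = (1 + cos(2*v))/2.
An antiderivative is F(v) = v + sin(2*v)/2.
Then F(pi) - F(0) = (pi) - (0) = pi.

pi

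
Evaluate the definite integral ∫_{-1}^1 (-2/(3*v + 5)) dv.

An antiderivative is F(v) = -2*log(3*v + 5)/3.
Then F(1) - F(-1) = (-log(4)) - (-2*log(2)/3) = -4*log(2)/3.

-4*log(2)/3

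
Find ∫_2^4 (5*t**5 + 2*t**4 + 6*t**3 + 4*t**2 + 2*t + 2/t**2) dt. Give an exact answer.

126119/30

By the power rule, an antiderivative is F(t) = 5*t**6/6 + 2*t**5/5 + 3*t**4/2 + 4*t**3/3 + t**2 - 2/t.
Then F(4) - F(2) = (129233/30) - (519/5) = 126119/30.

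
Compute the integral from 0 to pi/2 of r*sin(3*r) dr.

Integrate by parts once (u = r, dv = sin(3*r) dr).
An antiderivative is F(r) = -r*cos(3*r)/3 + sin(3*r)/9.
Then F(pi/2) - F(0) = (-1/9) - (0) = -1/9.

-1/9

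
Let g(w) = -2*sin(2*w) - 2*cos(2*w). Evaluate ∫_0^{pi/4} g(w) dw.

An antiderivative is F(w) = -sin(2*w) + cos(2*w).
Then F(pi/4) - F(0) = (-1) - (1) = -2.

-2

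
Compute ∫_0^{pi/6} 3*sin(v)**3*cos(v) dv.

Let u = sin(v), so du = cos(v) dv. When v = 0, u = 0; when v = pi/6, u = 1/2.
The integral becomes 3·∫ u**3 du from 0 to 1/2, with antiderivative 3*u**4/4.
Back in v: F(v) = 3*sin(v)**4/4.
Then F(pi/6) - F(0) = (3/64) - (0) = 3/64.

3/64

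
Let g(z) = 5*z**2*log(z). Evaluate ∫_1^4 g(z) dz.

-35 + 640*log(2)/3

Integrate by parts once (u = ln z, dv = 5*z**2 dz).
An antiderivative is F(z) = 5*z**3*(3*log(z) - 1)/9.
Then F(4) - F(1) = (-320/9 + 640*log(2)/3) - (-5/9) = -35 + 640*log(2)/3.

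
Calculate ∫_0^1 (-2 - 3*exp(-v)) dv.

An antiderivative is F(v) = -2*v + 3*exp(-v).
Then F(1) - F(0) = (-2 + 3*exp(-1)) - (3) = -5 + 3*exp(-1).

-5 + 3*exp(-1)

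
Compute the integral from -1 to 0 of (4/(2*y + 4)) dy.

An antiderivative is F(y) = 2*log(2*y + 4).
Then F(0) - F(-1) = (log(16)) - (log(4)) = log(4).

log(4)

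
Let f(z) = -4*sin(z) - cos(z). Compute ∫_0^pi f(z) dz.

An antiderivative is F(z) = -sin(z) + 4*cos(z).
Then F(pi) - F(0) = (-4) - (4) = -8.

-8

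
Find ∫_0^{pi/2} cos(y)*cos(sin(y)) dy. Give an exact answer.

Let u = sin(y), so du = cos(y) dy. When y = 0, u = 0; when y = pi/2, u = 1.
The integral becomes ∫ cos(u) du from 0 to 1, with antiderivative sin(u).
Back in y: F(y) = sin(sin(y)).
Then F(pi/2) - F(0) = (sin(1)) - (0) = sin(1).

sin(1)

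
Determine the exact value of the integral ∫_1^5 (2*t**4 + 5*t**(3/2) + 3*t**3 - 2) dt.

By the power rule, an antiderivative is F(t) = 2*t**(5/2) + 2*t**5/5 + 3*t**4/4 - 2*t.
Then F(5) - F(1) = (50*sqrt(5) + 6835/4) - (23/20) = 50*sqrt(5) + 8538/5.

50*sqrt(5) + 8538/5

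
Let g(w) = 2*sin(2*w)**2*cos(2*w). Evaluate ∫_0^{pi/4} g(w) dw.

1/3

Let u = sin(2*w), so du = 2*cos(2*w) dw. When w = 0, u = 0; when w = pi/4, u = 1.
The integral becomes ∫ u**2 du from 0 to 1, with antiderivative u**3/3.
Back in w: F(w) = sin(2*w)**3/3.
Then F(pi/4) - F(0) = (1/3) - (0) = 1/3.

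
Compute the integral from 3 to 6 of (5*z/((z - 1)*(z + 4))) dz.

Factor the denominator: z**2 + 3*z - 4 = (z + 4)(z - 1).
Partial fractions: 5*z/((z - 1)*(z + 4)) = 4/(z + 4) + 1/(z - 1).
An antiderivative is F(z) = log(z - 1) + 4*log(z + 4).
Then F(6) - F(3) = (4*log(2) + 5*log(5)) - (log(2) + 4*log(7)) = -4*log(7) + 3*log(2) + 5*log(5).

-4*log(7) + 3*log(2) + 5*log(5)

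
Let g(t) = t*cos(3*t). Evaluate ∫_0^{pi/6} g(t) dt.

Integrate by parts once (u = t, dv = cos(3*t) dt).
An antiderivative is F(t) = t*sin(3*t)/3 + cos(3*t)/9.
Then F(pi/6) - F(0) = (pi/18) - (1/9) = -1/9 + pi/18.

-1/9 + pi/18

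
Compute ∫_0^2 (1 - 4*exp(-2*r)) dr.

An antiderivative is F(r) = r + 2*exp(-2*r).
Then F(2) - F(0) = (2*exp(-4) + 2) - (2) = 2*exp(-4).

2*exp(-4)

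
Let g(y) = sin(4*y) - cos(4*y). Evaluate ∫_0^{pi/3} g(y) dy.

sqrt(3)/8 + 3/8

An antiderivative is F(y) = -sin(4*y)/4 - cos(4*y)/4.
Then F(pi/3) - F(0) = (1/8 + sqrt(3)/8) - (-1/4) = sqrt(3)/8 + 3/8.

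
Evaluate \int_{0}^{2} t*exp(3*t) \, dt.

Integrate by parts once (u = t, dv = exp(3*t) dt).
An antiderivative is F(t) = (3*t - 1)*exp(3*t)/9.
Then F(2) - F(0) = (5*exp(6)/9) - (-1/9) = 1/9 + 5*exp(6)/9.

1/9 + 5*exp(6)/9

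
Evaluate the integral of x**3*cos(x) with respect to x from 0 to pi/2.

Integrate by parts 3 times (u = x^3, dv = cos(x) dx).
An antiderivative is F(x) = x**3*sin(x) + 3*x**2*cos(x) - 6*x*sin(x) - 6*cos(x).
Then F(pi/2) - F(0) = (pi*(-24 + pi**2)/8) - (-6) = -3*pi + pi**3/8 + 6.

-3*pi + pi**3/8 + 6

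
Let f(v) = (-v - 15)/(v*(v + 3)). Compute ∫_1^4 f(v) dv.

-18*log(2) + 4*log(7)

Factor the denominator: v**2 + 3*v = (v + 3)v.
Partial fractions: (-v - 15)/(v*(v + 3)) = 4/(v + 3) - 5/v.
An antiderivative is F(v) = -5*log(v) + 4*log(v + 3).
Then F(4) - F(1) = (-10*log(2) + 4*log(7)) - (8*log(2)) = -18*log(2) + 4*log(7).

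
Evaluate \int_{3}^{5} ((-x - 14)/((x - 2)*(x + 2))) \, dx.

Factor the denominator: x**2 - 4 = (x + 2)(x - 2).
Partial fractions: (-x - 14)/((x - 2)*(x + 2)) = 3/(x + 2) - 4/(x - 2).
An antiderivative is F(x) = -4*log(x - 2) + 3*log(x + 2).
Then F(5) - F(3) = (-4*log(3) + 3*log(7)) - (3*log(5)) = -3*log(5) - 4*log(3) + 3*log(7).

-3*log(5) - 4*log(3) + 3*log(7)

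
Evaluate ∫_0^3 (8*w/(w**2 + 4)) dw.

-8*log(2) + 4*log(13)

Let u = w**2 + 4, so du = 2*w dw. When w = 0, u = 4; when w = 3, u = 13.
The integral becomes 4·∫ 1/u du from 4 to 13, with antiderivative 4*log(u).
Back in w: F(w) = 4*log(w**2 + 4).
Then F(3) - F(0) = (4*log(13)) - (8*log(2)) = -8*log(2) + 4*log(13).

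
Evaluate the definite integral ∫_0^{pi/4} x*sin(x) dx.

sqrt(2)*(4 - pi)/8

Integrate by parts once (u = x, dv = sin(x) dx).
An antiderivative is F(x) = -x*cos(x) + sin(x).
Then F(pi/4) - F(0) = (sqrt(2)*(4 - pi)/8) - (0) = sqrt(2)*(4 - pi)/8.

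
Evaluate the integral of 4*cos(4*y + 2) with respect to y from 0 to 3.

Let u = 4*y + 2, so du = 4 dy. When y = 0, u = 2; when y = 3, u = 14.
The integral becomes ∫ cos(u) du from 2 to 14, with antiderivative sin(u).
Back in y: F(y) = sin(4*y + 2).
Then F(3) - F(0) = (sin(14)) - (sin(2)) = -sin(2) + sin(14).

-sin(2) + sin(14)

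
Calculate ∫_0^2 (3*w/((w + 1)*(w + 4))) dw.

log(27/16)

Factor the denominator: w**2 + 5*w + 4 = (w + 4)(w + 1).
Partial fractions: 3*w/((w + 1)*(w + 4)) = 4/(w + 4) - 1/(w + 1).
An antiderivative is F(w) = -log(w + 1) + 4*log(w + 4).
Then F(2) - F(0) = (4*log(2) + 3*log(3)) - (8*log(2)) = log(27/16).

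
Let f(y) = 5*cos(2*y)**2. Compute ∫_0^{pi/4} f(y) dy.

Use the identity cos^2(2*y) = (1 + cos(4*y))/2.
An antiderivative is F(y) = 5*y/2 + 5*sin(4*y)/8.
Then F(pi/4) - F(0) = (5*pi/8) - (0) = 5*pi/8.

5*pi/8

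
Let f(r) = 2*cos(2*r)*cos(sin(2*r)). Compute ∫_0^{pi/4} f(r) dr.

Let u = sin(2*r), so du = 2*cos(2*r) dr. When r = 0, u = 0; when r = pi/4, u = 1.
The integral becomes ∫ cos(u) du from 0 to 1, with antiderivative sin(u).
Back in r: F(r) = sin(sin(2*r)).
Then F(pi/4) - F(0) = (sin(1)) - (0) = sin(1).

sin(1)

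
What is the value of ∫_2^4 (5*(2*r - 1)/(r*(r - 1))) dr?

Factor the denominator: r**2 - r = r(r - 1).
Partial fractions: 5*(2*r - 1)/(r*(r - 1)) = 5/r + 5/(r - 1).
An antiderivative is F(r) = 5*log(r) + 5*log(r - 1).
Then F(4) - F(2) = (5*log(3) + 10*log(2)) - (log(32)) = 5*log(2) + 5*log(3).

5*log(2) + 5*log(3)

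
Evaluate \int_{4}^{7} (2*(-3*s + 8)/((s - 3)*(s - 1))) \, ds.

Factor the denominator: s**2 - 4*s + 3 = (s - 1)(s - 3).
Partial fractions: 2*(-3*s + 8)/((s - 3)*(s - 1)) = -5/(s - 1) - 1/(s - 3).
An antiderivative is F(s) = -log(s - 3) - 5*log(s - 1).
Then F(7) - F(4) = (-5*log(3) - 7*log(2)) - (-5*log(3)) = -7*log(2).

-7*log(2)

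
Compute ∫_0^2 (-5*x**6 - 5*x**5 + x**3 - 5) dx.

By the power rule, an antiderivative is F(x) = -5*x**7/7 - 5*x**6/6 + x**4/4 - 5*x.
Then F(2) - F(0) = (-3166/21) - (0) = -3166/21.

-3166/21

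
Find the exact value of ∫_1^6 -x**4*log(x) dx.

311 - 7776*log(6)/5

Integrate by parts once (u = ln x, dv = -x**4 dx).
An antiderivative is F(x) = -x**5*(5*log(x) - 1)/25.
Then F(6) - F(1) = (7776/25 - 7776*log(6)/5) - (1/25) = 311 - 7776*log(6)/5.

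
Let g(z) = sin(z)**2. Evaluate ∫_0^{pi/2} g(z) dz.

pi/4

Use the identity sin^2(z) = (1 - cos(2*z))/2.
An antiderivative is F(z) = z/2 - sin(2*z)/4.
Then F(pi/2) - F(0) = (pi/4) - (0) = pi/4.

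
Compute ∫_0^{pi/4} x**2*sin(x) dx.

Integrate by parts twice (u = x^2, dv = sin(x) dx).
An antiderivative is F(x) = -x**2*cos(x) + 2*x*sin(x) + 2*cos(x).
Then F(pi/4) - F(0) = (sqrt(2)*(-pi**2 + 8*pi + 32)/32) - (2) = -2 - sqrt(2)*pi**2/32 + sqrt(2)*pi/4 + sqrt(2).

-2 - sqrt(2)*pi**2/32 + sqrt(2)*pi/4 + sqrt(2)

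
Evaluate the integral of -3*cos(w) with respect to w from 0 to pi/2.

An antiderivative is F(w) = -3*sin(w).
Then F(pi/2) - F(0) = (-3) - (0) = -3.

-3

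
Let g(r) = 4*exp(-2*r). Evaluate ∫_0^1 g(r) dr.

2 - 2*exp(-2)

An antiderivative is F(r) = -2*exp(-2*r).
Then F(1) - F(0) = (-2*exp(-2)) - (-2) = 2 - 2*exp(-2).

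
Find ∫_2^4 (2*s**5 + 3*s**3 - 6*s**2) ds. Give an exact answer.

1412

By the power rule, an antiderivative is F(s) = s**6/3 + 3*s**4/4 - 2*s**3.
Then F(4) - F(2) = (4288/3) - (52/3) = 1412.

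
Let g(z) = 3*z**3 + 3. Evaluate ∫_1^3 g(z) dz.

66

By the power rule, an antiderivative is F(z) = 3*z**4/4 + 3*z.
Then F(3) - F(1) = (279/4) - (15/4) = 66.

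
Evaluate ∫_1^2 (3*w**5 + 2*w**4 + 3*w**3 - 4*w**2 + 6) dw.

3109/60

By the power rule, an antiderivative is F(w) = w**6/2 + 2*w**5/5 + 3*w**4/4 - 4*w**3/3 + 6*w.
Then F(2) - F(1) = (872/15) - (379/60) = 3109/60.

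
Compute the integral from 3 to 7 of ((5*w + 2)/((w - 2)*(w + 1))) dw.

Factor the denominator: w**2 - w - 2 = (w + 1)(w - 2).
Partial fractions: (5*w + 2)/((w - 2)*(w + 1)) = 1/(w + 1) + 4/(w - 2).
An antiderivative is F(w) = 4*log(w - 2) + log(w + 1).
Then F(7) - F(3) = (3*log(2) + 4*log(5)) - (log(4)) = log(2) + 4*log(5).

log(2) + 4*log(5)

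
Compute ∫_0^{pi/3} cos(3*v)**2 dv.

Use the identity cos^2(3*v) = (1 + cos(6*v))/2.
An antiderivative is F(v) = v/2 + sin(6*v)/12.
Then F(pi/3) - F(0) = (pi/6) - (0) = pi/6.

pi/6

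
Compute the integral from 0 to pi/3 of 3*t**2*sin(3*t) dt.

-4/9 + pi**2/9

Integrate by parts twice (u = t^2, dv = 3*sin(3*t) dt).
An antiderivative is F(t) = -t**2*cos(3*t) + 2*t*sin(3*t)/3 + 2*cos(3*t)/9.
Then F(pi/3) - F(0) = (-2/9 + pi**2/9) - (2/9) = -4/9 + pi**2/9.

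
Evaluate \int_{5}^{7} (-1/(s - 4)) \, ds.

-log(3)

An antiderivative is F(s) = -log(s - 4).
Then F(7) - F(5) = (-log(3)) - (0) = -log(3).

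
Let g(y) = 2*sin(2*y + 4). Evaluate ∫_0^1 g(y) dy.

Let u = 2*y + 4, so du = 2 dy. When y = 0, u = 4; when y = 1, u = 6.
The integral becomes ∫ sin(u) du from 4 to 6, with antiderivative -cos(u).
Back in y: F(y) = -cos(2*y + 4).
Then F(1) - F(0) = (-cos(6)) - (-cos(4)) = -cos(6) + cos(4).

-cos(6) + cos(4)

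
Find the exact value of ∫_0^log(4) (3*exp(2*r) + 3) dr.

An antiderivative is F(r) = 3*exp(2*r)/2 + 3*r.
Then F(log(4)) - F(0) = (6*log(2) + 24) - (3/2) = log(64) + 45/2.

log(64) + 45/2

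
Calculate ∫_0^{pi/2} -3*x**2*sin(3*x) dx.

2/9 + pi/3

Integrate by parts twice (u = x^2, dv = -3*sin(3*x) dx).
An antiderivative is F(x) = x**2*cos(3*x) - 2*x*sin(3*x)/3 - 2*cos(3*x)/9.
Then F(pi/2) - F(0) = (pi/3) - (-2/9) = 2/9 + pi/3.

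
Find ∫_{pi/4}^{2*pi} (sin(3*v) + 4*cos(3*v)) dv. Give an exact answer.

-5*sqrt(2)/6 - 1/3

An antiderivative is F(v) = 4*sin(3*v)/3 - cos(3*v)/3.
Then F(2*pi) - F(pi/4) = (-1/3) - (5*sqrt(2)/6) = -5*sqrt(2)/6 - 1/3.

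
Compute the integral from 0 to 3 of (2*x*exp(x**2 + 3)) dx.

-exp(3) + exp(12)

Let u = x**2 + 3, so du = 2*x dx. When x = 0, u = 3; when x = 3, u = 12.
The integral becomes ∫ exp(u) du from 3 to 12, with antiderivative exp(u).
Back in x: F(x) = exp(x**2 + 3).
Then F(3) - F(0) = (exp(12)) - (exp(3)) = -exp(3) + exp(12).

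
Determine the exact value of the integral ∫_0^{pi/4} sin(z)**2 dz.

Use the identity sin^2(z) = (1 - cos(2*z))/2.
An antiderivative is F(z) = z/2 - sin(2*z)/4.
Then F(pi/4) - F(0) = (-1/4 + pi/8) - (0) = -1/4 + pi/8.

-1/4 + pi/8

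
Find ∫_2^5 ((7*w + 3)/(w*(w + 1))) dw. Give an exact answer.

log(2) + 3*log(5)

Factor the denominator: w**2 + w = (w + 1)w.
Partial fractions: (7*w + 3)/(w*(w + 1)) = 4/(w + 1) + 3/w.
An antiderivative is F(w) = 3*log(w) + 4*log(w + 1).
Then F(5) - F(2) = (4*log(2) + 4*log(3) + 3*log(5)) - (3*log(2) + 4*log(3)) = log(2) + 3*log(5).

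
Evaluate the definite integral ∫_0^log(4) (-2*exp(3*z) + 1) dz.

An antiderivative is F(z) = -2*exp(3*z)/3 + z.
Then F(log(4)) - F(0) = (-128/3 + log(4)) - (-2/3) = -42 + log(4).

-42 + log(4)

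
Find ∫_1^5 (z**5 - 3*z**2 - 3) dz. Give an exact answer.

2468

By the power rule, an antiderivative is F(z) = z**6/6 - z**3 - 3*z.
Then F(5) - F(1) = (14785/6) - (-23/6) = 2468.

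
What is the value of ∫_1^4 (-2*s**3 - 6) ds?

-291/2

By the power rule, an antiderivative is F(s) = -s**4/2 - 6*s.
Then F(4) - F(1) = (-152) - (-13/2) = -291/2.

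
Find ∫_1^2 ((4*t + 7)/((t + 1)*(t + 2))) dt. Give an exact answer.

log(9/2)

Factor the denominator: t**2 + 3*t + 2 = (t + 2)(t + 1).
Partial fractions: (4*t + 7)/((t + 1)*(t + 2)) = 1/(t + 2) + 3/(t + 1).
An antiderivative is F(t) = 3*log(t + 1) + log(t + 2).
Then F(2) - F(1) = (2*log(2) + 3*log(3)) - (log(24)) = log(9/2).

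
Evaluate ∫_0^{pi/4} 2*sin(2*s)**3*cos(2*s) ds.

Let u = sin(2*s), so du = 2*cos(2*s) ds. When s = 0, u = 0; when s = pi/4, u = 1.
The integral becomes ∫ u**3 du from 0 to 1, with antiderivative u**4/4.
Back in s: F(s) = sin(2*s)**4/4.
Then F(pi/4) - F(0) = (1/4) - (0) = 1/4.

1/4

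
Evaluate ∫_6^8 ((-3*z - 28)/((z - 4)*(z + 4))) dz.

-2*log(5) - 3*log(2) + 2*log(3)

Factor the denominator: z**2 - 16 = (z + 4)(z - 4).
Partial fractions: (-3*z - 28)/((z - 4)*(z + 4)) = 2/(z + 4) - 5/(z - 4).
An antiderivative is F(z) = -5*log(z - 4) + 2*log(z + 4).
Then F(8) - F(6) = (log(9/64)) - (log(25/8)) = -2*log(5) - 3*log(2) + 2*log(3).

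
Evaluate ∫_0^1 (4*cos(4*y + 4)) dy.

Let u = 4*y + 4, so du = 4 dy. When y = 0, u = 4; when y = 1, u = 8.
The integral becomes ∫ cos(u) du from 4 to 8, with antiderivative sin(u).
Back in y: F(y) = sin(4*y + 4).
Then F(1) - F(0) = (sin(8)) - (sin(4)) = -sin(4) + sin(8).

-sin(4) + sin(8)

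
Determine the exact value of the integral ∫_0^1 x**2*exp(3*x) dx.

Integrate by parts twice (u = x^2, dv = exp(3*x) dx).
An antiderivative is F(x) = (9*x**2 - 6*x + 2)*exp(3*x)/27.
Then F(1) - F(0) = (5*exp(3)/27) - (2/27) = -2/27 + 5*exp(3)/27.

-2/27 + 5*exp(3)/27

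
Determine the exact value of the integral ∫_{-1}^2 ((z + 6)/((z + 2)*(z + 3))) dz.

Factor the denominator: z**2 + 5*z + 6 = (z + 3)(z + 2).
Partial fractions: (z + 6)/((z + 2)*(z + 3)) = -3/(z + 3) + 4/(z + 2).
An antiderivative is F(z) = 4*log(z + 2) - 3*log(z + 3).
Then F(2) - F(-1) = (-3*log(5) + 8*log(2)) - (-log(8)) = -3*log(5) + 11*log(2).

-3*log(5) + 11*log(2)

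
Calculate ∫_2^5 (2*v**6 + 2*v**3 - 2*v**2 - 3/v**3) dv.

31515459/1400

By the power rule, an antiderivative is F(v) = 2*v**7/7 + v**4/2 - 2*v**3/3 + 3/(2*v**2).
Then F(5) - F(2) = (11839094/525) - (6655/168) = 31515459/1400.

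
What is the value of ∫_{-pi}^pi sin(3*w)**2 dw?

Use the identity sin^2(3*w) = (1 - cos(6*w))/2.
An antiderivative is F(w) = w/2 - sin(6*w)/12.
Then F(pi) - F(-pi) = (pi/2) - (-pi/2) = pi.

pi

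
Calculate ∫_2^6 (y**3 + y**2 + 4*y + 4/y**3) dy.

4084/9

By the power rule, an antiderivative is F(y) = y**4/4 + y**3/3 + 2*y**2 - 2/y**2.
Then F(6) - F(2) = (8423/18) - (85/6) = 4084/9.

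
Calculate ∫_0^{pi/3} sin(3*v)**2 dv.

pi/6

Use the identity sin^2(3*v) = (1 - cos(6*v))/2.
An antiderivative is F(v) = v/2 - sin(6*v)/12.
Then F(pi/3) - F(0) = (pi/6) - (0) = pi/6.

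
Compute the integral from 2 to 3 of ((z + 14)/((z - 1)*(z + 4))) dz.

-2*log(7) + 2*log(3) + 5*log(2)

Factor the denominator: z**2 + 3*z - 4 = (z + 4)(z - 1).
Partial fractions: (z + 14)/((z - 1)*(z + 4)) = -2/(z + 4) + 3/(z - 1).
An antiderivative is F(z) = 3*log(z - 1) - 2*log(z + 4).
Then F(3) - F(2) = (log(8/49)) - (-log(36)) = -2*log(7) + 2*log(3) + 5*log(2).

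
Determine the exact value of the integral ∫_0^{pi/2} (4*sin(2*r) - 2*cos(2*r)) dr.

An antiderivative is F(r) = -sin(2*r) - 2*cos(2*r).
Then F(pi/2) - F(0) = (2) - (-2) = 4.

4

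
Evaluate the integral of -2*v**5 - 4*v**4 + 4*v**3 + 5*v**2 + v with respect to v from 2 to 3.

-2913/10

By the power rule, an antiderivative is F(v) = -v**6/3 - 4*v**5/5 + v**4 + 5*v**3/3 + v**2/2.
Then F(3) - F(2) = (-3069/10) - (-78/5) = -2913/10.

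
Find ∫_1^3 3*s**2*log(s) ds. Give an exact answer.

Integrate by parts once (u = ln s, dv = 3*s**2 ds).
An antiderivative is F(s) = s**3*(3*log(s) - 1)/3.
Then F(3) - F(1) = (-9 + 27*log(3)) - (-1/3) = -26/3 + 27*log(3).

-26/3 + 27*log(3)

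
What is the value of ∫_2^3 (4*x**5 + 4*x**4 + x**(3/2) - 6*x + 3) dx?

-8*sqrt(2)/5 + 18*sqrt(3)/5 + 9002/15

By the power rule, an antiderivative is F(x) = 2*x**6/3 + 2*x**(5/2)/5 + 4*x**5/5 - 3*x**2 + 3*x.
Then F(3) - F(2) = (18*sqrt(3)/5 + 3312/5) - (8*sqrt(2)/5 + 934/15) = -8*sqrt(2)/5 + 18*sqrt(3)/5 + 9002/15.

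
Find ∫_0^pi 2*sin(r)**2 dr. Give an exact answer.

Use the identity sin^2(r) = (1 - cos(2*r))/2.
An antiderivative is F(r) = r - sin(2*r)/2.
Then F(pi) - F(0) = (pi) - (0) = pi.

pi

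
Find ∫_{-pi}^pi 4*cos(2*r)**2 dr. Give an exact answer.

4*pi

Use the identity cos^2(2*r) = (1 + cos(4*r))/2.
An antiderivative is F(r) = 2*r + sin(4*r)/2.
Then F(pi) - F(-pi) = (2*pi) - (-2*pi) = 4*pi.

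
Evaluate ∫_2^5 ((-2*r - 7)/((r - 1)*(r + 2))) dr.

-8*log(2) + log(7)

Factor the denominator: r**2 + r - 2 = (r + 2)(r - 1).
Partial fractions: (-2*r - 7)/((r - 1)*(r + 2)) = 1/(r + 2) - 3/(r - 1).
An antiderivative is F(r) = -3*log(r - 1) + log(r + 2).
Then F(5) - F(2) = (log(7/64)) - (log(4)) = -8*log(2) + log(7).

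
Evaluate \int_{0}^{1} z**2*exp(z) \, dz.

-2 + E

Integrate by parts twice (u = z^2, dv = exp(z) dz).
An antiderivative is F(z) = (z**2 - 2*z + 2)*exp(z).
Then F(1) - F(0) = (E) - (2) = -2 + E.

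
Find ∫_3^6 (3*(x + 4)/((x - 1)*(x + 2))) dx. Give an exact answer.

Factor the denominator: x**2 + x - 2 = (x + 2)(x - 1).
Partial fractions: 3*(x + 4)/((x - 1)*(x + 2)) = -2/(x + 2) + 5/(x - 1).
An antiderivative is F(x) = 5*log(x - 1) - 2*log(x + 2).
Then F(6) - F(3) = (-6*log(2) + 5*log(5)) - (log(32/25)) = -11*log(2) + 7*log(5).

-11*log(2) + 7*log(5)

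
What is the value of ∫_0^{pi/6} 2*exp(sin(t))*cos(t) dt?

-2 + 2*exp(1/2)

Let u = sin(t), so du = cos(t) dt. When t = 0, u = 0; when t = pi/6, u = 1/2.
The integral becomes 2·∫ exp(u) du from 0 to 1/2, with antiderivative 2*exp(u).
Back in t: F(t) = 2*exp(sin(t)).
Then F(pi/6) - F(0) = (2*exp(1/2)) - (2) = -2 + 2*exp(1/2).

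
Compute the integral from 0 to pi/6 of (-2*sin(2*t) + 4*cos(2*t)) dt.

An antiderivative is F(t) = 2*sin(2*t) + cos(2*t).
Then F(pi/6) - F(0) = (1/2 + sqrt(3)) - (1) = -1/2 + sqrt(3).

-1/2 + sqrt(3)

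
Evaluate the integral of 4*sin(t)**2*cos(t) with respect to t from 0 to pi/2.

4/3

Let u = sin(t), so du = cos(t) dt. When t = 0, u = 0; when t = pi/2, u = 1.
The integral becomes 4·∫ u**2 du from 0 to 1, with antiderivative 4*u**3/3.
Back in t: F(t) = 4*sin(t)**3/3.
Then F(pi/2) - F(0) = (4/3) - (0) = 4/3.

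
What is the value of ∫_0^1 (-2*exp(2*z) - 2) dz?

An antiderivative is F(z) = -exp(2*z) - 2*z.
Then F(1) - F(0) = (-exp(2) - 2) - (-1) = -exp(2) - 1.

-exp(2) - 1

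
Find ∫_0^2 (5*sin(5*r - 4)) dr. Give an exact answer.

-cos(6) + cos(4)

Let u = 5*r - 4, so du = 5 dr. When r = 0, u = -4; when r = 2, u = 6.
The integral becomes ∫ sin(u) du from -4 to 6, with antiderivative -cos(u).
Back in r: F(r) = -cos(5*r - 4).
Then F(2) - F(0) = (-cos(6)) - (-cos(4)) = -cos(6) + cos(4).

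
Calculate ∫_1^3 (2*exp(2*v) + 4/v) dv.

An antiderivative is F(v) = exp(2*v) + 4*log(v).
Then F(3) - F(1) = (log(81) + exp(6)) - (exp(2)) = -exp(2) + log(81) + exp(6).

-exp(2) + log(81) + exp(6)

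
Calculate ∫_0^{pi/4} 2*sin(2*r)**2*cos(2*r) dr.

Let u = sin(2*r), so du = 2*cos(2*r) dr. When r = 0, u = 0; when r = pi/4, u = 1.
The integral becomes ∫ u**2 du from 0 to 1, with antiderivative u**3/3.
Back in r: F(r) = sin(2*r)**3/3.
Then F(pi/4) - F(0) = (1/3) - (0) = 1/3.

1/3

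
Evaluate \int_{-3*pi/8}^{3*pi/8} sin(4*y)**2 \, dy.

3*pi/8

Use the identity sin^2(4*y) = (1 - cos(8*y))/2.
An antiderivative is F(y) = y/2 - sin(8*y)/16.
Then F(3*pi/8) - F(-3*pi/8) = (3*pi/16) - (-3*pi/16) = 3*pi/8.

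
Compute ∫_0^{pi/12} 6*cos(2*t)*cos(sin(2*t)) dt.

3*sin(1/2)

Let u = sin(2*t), so du = 2*cos(2*t) dt. When t = 0, u = 0; when t = pi/12, u = 1/2.
The integral becomes 3·∫ cos(u) du from 0 to 1/2, with antiderivative 3*sin(u).
Back in t: F(t) = 3*sin(sin(2*t)).
Then F(pi/12) - F(0) = (3*sin(1/2)) - (0) = 3*sin(1/2).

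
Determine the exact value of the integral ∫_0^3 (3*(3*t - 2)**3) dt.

Let u = 3*t - 2, so du = 3 dt. When t = 0, u = -2; when t = 3, u = 7.
The integral becomes ∫ u**3 du from -2 to 7, with antiderivative u**4/4.
Back in t: F(t) = (3*t - 2)**4/4.
Then F(3) - F(0) = (2401/4) - (4) = 2385/4.

2385/4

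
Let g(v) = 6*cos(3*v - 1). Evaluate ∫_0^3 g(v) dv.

Let u = 3*v - 1, so du = 3 dv. When v = 0, u = -1; when v = 3, u = 8.
The integral becomes 2·∫ cos(u) du from -1 to 8, with antiderivative 2*sin(u).
Back in v: F(v) = 2*sin(3*v - 1).
Then F(3) - F(0) = (2*sin(8)) - (-2*sin(1)) = 2*sin(1) + 2*sin(8).

2*sin(1) + 2*sin(8)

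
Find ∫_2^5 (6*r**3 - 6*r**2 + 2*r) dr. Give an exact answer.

1401/2

By the power rule, an antiderivative is F(r) = 3*r**4/2 - 2*r**3 + r**2.
Then F(5) - F(2) = (1425/2) - (12) = 1401/2.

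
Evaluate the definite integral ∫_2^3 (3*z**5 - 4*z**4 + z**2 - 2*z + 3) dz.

5041/30

By the power rule, an antiderivative is F(z) = z**6/2 - 4*z**5/5 + z**3/3 - z**2 + 3*z.
Then F(3) - F(2) = (1791/10) - (166/15) = 5041/30.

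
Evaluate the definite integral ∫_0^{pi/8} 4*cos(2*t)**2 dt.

1/2 + pi/4

Use the identity cos^2(2*t) = (1 + cos(4*t))/2.
An antiderivative is F(t) = 2*t + sin(4*t)/2.
Then F(pi/8) - F(0) = (1/2 + pi/4) - (0) = 1/2 + pi/4.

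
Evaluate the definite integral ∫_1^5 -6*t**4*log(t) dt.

Integrate by parts once (u = ln t, dv = -6*t**4 dt).
An antiderivative is F(t) = -6*t**5*(5*log(t) - 1)/25.
Then F(5) - F(1) = (750 - 3750*log(5)) - (6/25) = 18744/25 - 3750*log(5).

18744/25 - 3750*log(5)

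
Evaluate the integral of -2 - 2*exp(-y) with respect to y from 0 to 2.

-6 + 2*exp(-2)

An antiderivative is F(y) = -2*y + 2*exp(-y).
Then F(2) - F(0) = (-4 + 2*exp(-2)) - (2) = -6 + 2*exp(-2).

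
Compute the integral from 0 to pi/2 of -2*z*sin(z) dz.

-2

Integrate by parts once (u = z, dv = -2*sin(z) dz).
An antiderivative is F(z) = 2*z*cos(z) - 2*sin(z).
Then F(pi/2) - F(0) = (-2) - (0) = -2.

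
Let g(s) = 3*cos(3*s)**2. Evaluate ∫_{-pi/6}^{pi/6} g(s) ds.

pi/2

Use the identity cos^2(3*s) = (1 + cos(6*s))/2.
An antiderivative is F(s) = 3*s/2 + sin(6*s)/4.
Then F(pi/6) - F(-pi/6) = (pi/4) - (-pi/4) = pi/2.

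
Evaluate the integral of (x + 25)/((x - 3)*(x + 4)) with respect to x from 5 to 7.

-3*log(11) + 4*log(2) + 6*log(3)

Factor the denominator: x**2 + x - 12 = (x + 4)(x - 3).
Partial fractions: (x + 25)/((x - 3)*(x + 4)) = -3/(x + 4) + 4/(x - 3).
An antiderivative is F(x) = 4*log(x - 3) - 3*log(x + 4).
Then F(7) - F(5) = (-3*log(11) + 8*log(2)) - (-6*log(3) + 4*log(2)) = -3*log(11) + 4*log(2) + 6*log(3).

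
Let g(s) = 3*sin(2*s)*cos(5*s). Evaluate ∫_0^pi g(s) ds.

Use the identity sin(2*s)cos(5*s) = [sin(7*s) + sin(-3*s)]/2.
An antiderivative is F(s) = cos(3*s)/2 - 3*cos(7*s)/14.
Then F(pi) - F(0) = (-2/7) - (2/7) = -4/7.

-4/7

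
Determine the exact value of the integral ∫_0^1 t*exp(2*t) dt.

Integrate by parts once (u = t, dv = exp(2*t) dt).
An antiderivative is F(t) = (2*t - 1)*exp(2*t)/4.
Then F(1) - F(0) = (exp(2)/4) - (-1/4) = 1/4 + exp(2)/4.

1/4 + exp(2)/4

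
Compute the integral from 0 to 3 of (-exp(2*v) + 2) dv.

An antiderivative is F(v) = -exp(2*v)/2 + 2*v.
Then F(3) - F(0) = (6 - exp(6)/2) - (-1/2) = 13/2 - exp(6)/2.

13/2 - exp(6)/2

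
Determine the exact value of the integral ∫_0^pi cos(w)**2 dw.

pi/2

Use the identity cos^2(w) = (1 + cos(2*w))/2.
An antiderivative is F(w) = w/2 + sin(2*w)/4.
Then F(pi) - F(0) = (pi/2) - (0) = pi/2.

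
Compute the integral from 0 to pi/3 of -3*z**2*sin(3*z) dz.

4/9 - pi**2/9

Integrate by parts twice (u = z^2, dv = -3*sin(3*z) dz).
An antiderivative is F(z) = z**2*cos(3*z) - 2*z*sin(3*z)/3 - 2*cos(3*z)/9.
Then F(pi/3) - F(0) = (2/9 - pi**2/9) - (-2/9) = 4/9 - pi**2/9.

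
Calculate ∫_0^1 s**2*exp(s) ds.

-2 + E

Integrate by parts twice (u = s^2, dv = exp(s) ds).
An antiderivative is F(s) = (s**2 - 2*s + 2)*exp(s).
Then F(1) - F(0) = (E) - (2) = -2 + E.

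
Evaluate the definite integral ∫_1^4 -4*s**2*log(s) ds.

28 - 512*log(2)/3

Integrate by parts once (u = ln s, dv = -4*s**2 ds).
An antiderivative is F(s) = -4*s**3*(3*log(s) - 1)/9.
Then F(4) - F(1) = (256/9 - 512*log(2)/3) - (4/9) = 28 - 512*log(2)/3.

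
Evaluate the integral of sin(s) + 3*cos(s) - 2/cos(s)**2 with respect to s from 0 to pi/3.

An antiderivative is F(s) = 3*sin(s) - cos(s) - 2*tan(s).
Then F(pi/3) - F(0) = (-sqrt(3)/2 - 1/2) - (-1) = 1/2 - sqrt(3)/2.

1/2 - sqrt(3)/2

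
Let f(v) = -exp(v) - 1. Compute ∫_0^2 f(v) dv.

An antiderivative is F(v) = -v - exp(v).
Then F(2) - F(0) = (-exp(2) - 2) - (-1) = -exp(2) - 1.

-exp(2) - 1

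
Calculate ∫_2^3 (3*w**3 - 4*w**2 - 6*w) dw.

By the power rule, an antiderivative is F(w) = 3*w**4/4 - 4*w**3/3 - 3*w**2.
Then F(3) - F(2) = (-9/4) - (-32/3) = 101/12.

101/12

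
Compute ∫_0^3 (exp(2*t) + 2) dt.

An antiderivative is F(t) = exp(2*t)/2 + 2*t.
Then F(3) - F(0) = (6 + exp(6)/2) - (1/2) = 11/2 + exp(6)/2.

11/2 + exp(6)/2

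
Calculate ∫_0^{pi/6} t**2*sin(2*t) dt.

-1/8 - pi**2/144 + sqrt(3)*pi/24

Integrate by parts twice (u = t^2, dv = sin(2*t) dt).
An antiderivative is F(t) = -t**2*cos(2*t)/2 + t*sin(2*t)/2 + cos(2*t)/4.
Then F(pi/6) - F(0) = (-pi**2/144 + 1/8 + sqrt(3)*pi/24) - (1/4) = -1/8 - pi**2/144 + sqrt(3)*pi/24.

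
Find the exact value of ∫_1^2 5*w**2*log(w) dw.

-35/9 + 40*log(2)/3

Integrate by parts once (u = ln w, dv = 5*w**2 dw).
An antiderivative is F(w) = 5*w**3*(3*log(w) - 1)/9.
Then F(2) - F(1) = (-40/9 + 40*log(2)/3) - (-5/9) = -35/9 + 40*log(2)/3.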